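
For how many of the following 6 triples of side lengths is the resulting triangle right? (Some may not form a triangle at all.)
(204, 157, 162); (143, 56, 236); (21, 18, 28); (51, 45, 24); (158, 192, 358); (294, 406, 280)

(204,157,162): 157²+162² = 50893 > 41616 = 204² → acute
(143,56,236): 56+143 ≤ 236, not a triangle
(21,18,28): 18²+21² = 765 < 784 = 28² → obtuse
(51,45,24): 24²+45² = 2601 = 51² → right
(158,192,358): 158+192 ≤ 358, not a triangle
(294,406,280): 280²+294² = 164836 = 406² → right
2 of the 6 are right.

2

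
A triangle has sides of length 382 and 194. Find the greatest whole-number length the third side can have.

575

The third side must be strictly less than 382 + 194 = 576.
The largest integer below 576 is 575.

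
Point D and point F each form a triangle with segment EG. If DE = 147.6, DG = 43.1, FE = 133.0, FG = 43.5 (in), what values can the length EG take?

From triangle DEG: |147.6 − 43.1| < EG < 147.6 + 43.1, i.e. 104.5 < EG < 190.7.
From triangle FEG: 89.5 < EG < 176.5.
Both must hold, so EG lies in the intersection.

104.5 < EG < 176.5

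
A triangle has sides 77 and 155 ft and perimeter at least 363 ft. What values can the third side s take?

131 ≤ s < 232

Triangle inequality alone gives 78 < s < 232.
The perimeter condition gives s ≥ 363 − 77 − 155 = 131.
Intersecting the two: 131 ≤ s < 232.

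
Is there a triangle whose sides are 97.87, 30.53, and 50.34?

No

The longest side is 97.87, but the other two sum to only 80.87.
80.87 < 97.87, so the triangle inequality fails.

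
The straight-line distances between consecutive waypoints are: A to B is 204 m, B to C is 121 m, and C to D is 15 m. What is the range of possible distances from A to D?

The maximum is all hops collinear in one direction: 204 + 121 + 15 = 340.
The longest hop is 204; the others sum to 136. Folding the others back against it leaves at least 204 − 136 = 68.

68 ≤ AD ≤ 340 m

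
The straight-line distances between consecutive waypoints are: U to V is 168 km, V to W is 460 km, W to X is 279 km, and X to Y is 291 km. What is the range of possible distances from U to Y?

0 ≤ UY ≤ 1198 km

The maximum is all hops collinear in one direction: 168 + 460 + 279 + 291 = 1198.
The longest hop is 460; the others sum to 738. Since 460 ≤ 738, the path can fold back on itself completely, so the minimum distance is 0.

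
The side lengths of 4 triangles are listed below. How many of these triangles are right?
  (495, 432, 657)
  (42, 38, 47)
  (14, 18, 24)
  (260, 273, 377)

2

(495,432,657): 432²+495² = 431649 = 657² → right
(42,38,47): 38²+42² = 3208 > 2209 = 47² → acute
(14,18,24): 14²+18² = 520 < 576 = 24² → obtuse
(260,273,377): 260²+273² = 142129 = 377² → right
2 of the 4 are right.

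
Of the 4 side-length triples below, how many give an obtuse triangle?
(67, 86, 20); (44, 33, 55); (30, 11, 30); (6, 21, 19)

(67,86,20): 20²+67² = 4889 < 7396 = 86² → obtuse
(44,33,55): 33²+44² = 3025 = 55² → right
(30,11,30): 11²+30² = 1021 > 900 = 30² → acute
(6,21,19): 6²+19² = 397 < 441 = 21² → obtuse
2 of the 4 are obtuse.

2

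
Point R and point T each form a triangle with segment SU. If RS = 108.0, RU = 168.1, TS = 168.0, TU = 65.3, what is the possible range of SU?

102.7 < SU < 233.3

From triangle RSU: |108.0 − 168.1| < SU < 108.0 + 168.1, i.e. 60.1 < SU < 276.1.
From triangle TSU: 102.7 < SU < 233.3.
Both must hold, so SU lies in the intersection.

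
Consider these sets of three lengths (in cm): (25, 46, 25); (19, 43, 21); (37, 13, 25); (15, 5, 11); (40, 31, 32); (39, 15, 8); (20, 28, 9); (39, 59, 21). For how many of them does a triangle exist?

6

(25,25,46): 25+25 > 46 → valid
(19,21,43): 19+21 ≤ 43 → not valid
(13,25,37): 13+25 > 37 → valid
(5,11,15): 5+11 > 15 → valid
(31,32,40): 31+32 > 40 → valid
(8,15,39): 8+15 ≤ 39 → not valid
(9,20,28): 9+20 > 28 → valid
(21,39,59): 21+39 > 59 → valid
6 of the 8 triples form a triangle.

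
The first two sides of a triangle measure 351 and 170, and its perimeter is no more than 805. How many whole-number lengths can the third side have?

Triangle inequality: 181 < x < 521. Perimeter ≤ 805 gives x ≤ 805 − 351 − 170 = 284.
So 181 < x ≤ 284; integers 182 through 284: 103 values.

103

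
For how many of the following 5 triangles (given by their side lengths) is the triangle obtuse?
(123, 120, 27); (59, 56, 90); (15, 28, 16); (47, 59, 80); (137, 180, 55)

(123,120,27): 27²+120² = 15129 = 123² → right
(59,56,90): 56²+59² = 6617 < 8100 = 90² → obtuse
(15,28,16): 15²+16² = 481 < 784 = 28² → obtuse
(47,59,80): 47²+59² = 5690 < 6400 = 80² → obtuse
(137,180,55): 55²+137² = 21794 < 32400 = 180² → obtuse
4 of the 5 are obtuse.

4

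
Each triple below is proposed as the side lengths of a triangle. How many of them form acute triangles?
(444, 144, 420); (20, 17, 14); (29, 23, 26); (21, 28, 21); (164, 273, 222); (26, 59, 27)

(444,144,420): 144²+420² = 197136 = 444² → right
(20,17,14): 14²+17² = 485 > 400 = 20² → acute
(29,23,26): 23²+26² = 1205 > 841 = 29² → acute
(21,28,21): 21²+21² = 882 > 784 = 28² → acute
(164,273,222): 164²+222² = 76180 > 74529 = 273² → acute
(26,59,27): 26+27 ≤ 59, not a triangle
4 of the 6 are acute.

4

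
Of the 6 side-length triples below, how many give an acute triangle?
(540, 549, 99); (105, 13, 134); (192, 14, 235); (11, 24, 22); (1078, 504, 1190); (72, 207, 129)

(540,549,99): 99²+540² = 301401 = 549² → right
(105,13,134): 13+105 ≤ 134, not a triangle
(192,14,235): 14+192 ≤ 235, not a triangle
(11,24,22): 11²+22² = 605 > 576 = 24² → acute
(1078,504,1190): 504²+1078² = 1416100 = 1190² → right
(72,207,129): 72+129 ≤ 207, not a triangle
1 of the 6 is acute.

1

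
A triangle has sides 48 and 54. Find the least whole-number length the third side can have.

7

The third side must be strictly greater than |48 − 54| = 6.
The smallest integer above 6 is 7.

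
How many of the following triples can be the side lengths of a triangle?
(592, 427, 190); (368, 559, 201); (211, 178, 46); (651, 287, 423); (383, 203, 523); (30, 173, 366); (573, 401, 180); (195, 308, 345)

7

(190,427,592): 190+427 > 592 → valid
(201,368,559): 201+368 > 559 → valid
(46,178,211): 46+178 > 211 → valid
(287,423,651): 287+423 > 651 → valid
(203,383,523): 203+383 > 523 → valid
(30,173,366): 30+173 ≤ 366 → not valid
(180,401,573): 180+401 > 573 → valid
(195,308,345): 195+308 > 345 → valid
7 of the 8 triples form a triangle.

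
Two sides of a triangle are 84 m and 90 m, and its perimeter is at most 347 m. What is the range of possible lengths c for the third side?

Triangle inequality alone gives 6 < c < 174.
The perimeter condition gives c ≤ 347 − 84 − 90 = 173.
Intersecting the two: 6 < c ≤ 173.

6 < c ≤ 173 m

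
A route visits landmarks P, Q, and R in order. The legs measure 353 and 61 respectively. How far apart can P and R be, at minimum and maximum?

By the triangle inequality, |353 − 61| ≤ PR ≤ 353 + 61.

292 ≤ PR ≤ 414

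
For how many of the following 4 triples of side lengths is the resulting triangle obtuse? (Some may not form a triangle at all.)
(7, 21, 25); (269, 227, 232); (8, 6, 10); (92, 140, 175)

(7,21,25): 7²+21² = 490 < 625 = 25² → obtuse
(269,227,232): 227²+232² = 105353 > 72361 = 269² → acute
(8,6,10): 6²+8² = 100 = 10² → right
(92,140,175): 92²+140² = 28064 < 30625 = 175² → obtuse
2 of the 4 are obtuse.

2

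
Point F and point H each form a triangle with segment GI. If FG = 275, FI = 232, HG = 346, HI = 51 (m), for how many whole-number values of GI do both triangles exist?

101

From triangle FGI: 43 < GI < 507.
From triangle HGI: 295 < GI < 397.
Intersection: 295 < GI < 397, so integers 296 through 396: 101 values.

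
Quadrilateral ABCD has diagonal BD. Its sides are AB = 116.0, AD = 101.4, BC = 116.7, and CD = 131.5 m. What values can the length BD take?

14.8 < BD < 217.4

From triangle ABD: |116.0 − 101.4| < BD < 116.0 + 101.4, i.e. 14.6 < BD < 217.4.
From triangle CBD: 14.8 < BD < 248.2.
Both must hold, so BD lies in the intersection.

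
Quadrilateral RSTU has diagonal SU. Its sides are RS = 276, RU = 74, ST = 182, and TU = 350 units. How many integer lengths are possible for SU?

From triangle RSU: 202 < SU < 350.
From triangle TSU: 168 < SU < 532.
Intersection: 202 < SU < 350, so integers 203 through 349: 147 values.

147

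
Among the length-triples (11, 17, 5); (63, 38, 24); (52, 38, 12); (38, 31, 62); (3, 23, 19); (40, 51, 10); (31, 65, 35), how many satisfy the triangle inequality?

2

(5,11,17): 5+11 ≤ 17 → not valid
(24,38,63): 24+38 ≤ 63 → not valid
(12,38,52): 12+38 ≤ 52 → not valid
(31,38,62): 31+38 > 62 → valid
(3,19,23): 3+19 ≤ 23 → not valid
(10,40,51): 10+40 ≤ 51 → not valid
(31,35,65): 31+35 > 65 → valid
2 of the 7 triples form a triangle.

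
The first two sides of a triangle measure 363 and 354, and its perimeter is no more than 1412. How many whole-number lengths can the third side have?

686

Triangle inequality: 9 < x < 717. Perimeter ≤ 1412 gives x ≤ 1412 − 363 − 354 = 695.
So 9 < x ≤ 695; integers 10 through 695: 686 values.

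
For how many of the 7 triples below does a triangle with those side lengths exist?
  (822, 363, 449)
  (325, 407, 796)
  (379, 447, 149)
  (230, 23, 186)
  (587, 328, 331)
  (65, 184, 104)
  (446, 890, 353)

(363,449,822): 363+449 ≤ 822 → not valid
(325,407,796): 325+407 ≤ 796 → not valid
(149,379,447): 149+379 > 447 → valid
(23,186,230): 23+186 ≤ 230 → not valid
(328,331,587): 328+331 > 587 → valid
(65,104,184): 65+104 ≤ 184 → not valid
(353,446,890): 353+446 ≤ 890 → not valid
2 of the 7 triples form a triangle.

2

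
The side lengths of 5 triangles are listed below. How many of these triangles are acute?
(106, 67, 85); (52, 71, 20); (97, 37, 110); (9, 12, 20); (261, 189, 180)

(106,67,85): 67²+85² = 11714 > 11236 = 106² → acute
(52,71,20): 20²+52² = 3104 < 5041 = 71² → obtuse
(97,37,110): 37²+97² = 10778 < 12100 = 110² → obtuse
(9,12,20): 9²+12² = 225 < 400 = 20² → obtuse
(261,189,180): 180²+189² = 68121 = 261² → right
1 of the 5 is acute.

1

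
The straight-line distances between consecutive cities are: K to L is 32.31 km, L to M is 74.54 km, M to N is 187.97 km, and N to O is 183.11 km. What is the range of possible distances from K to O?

0 ≤ KO ≤ 477.93 km

The maximum is all hops collinear in one direction: 32.31 + 74.54 + 187.97 + 183.11 = 477.93.
The longest hop is 187.97; the others sum to 289.96. Since 187.97 ≤ 289.96, the path can fold back on itself completely, so the minimum distance is 0.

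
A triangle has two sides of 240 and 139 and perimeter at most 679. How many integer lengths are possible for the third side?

Triangle inequality: 101 < x < 379. Perimeter ≤ 679 gives x ≤ 679 − 240 − 139 = 300.
So 101 < x ≤ 300; integers 102 through 300: 199 values.

199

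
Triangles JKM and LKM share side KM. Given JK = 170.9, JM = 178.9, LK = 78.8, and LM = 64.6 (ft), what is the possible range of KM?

14.2 < KM < 143.4

From triangle JKM: |170.9 − 178.9| < KM < 170.9 + 178.9, i.e. 8.0 < KM < 349.8.
From triangle LKM: 14.2 < KM < 143.4.
Both must hold, so KM lies in the intersection.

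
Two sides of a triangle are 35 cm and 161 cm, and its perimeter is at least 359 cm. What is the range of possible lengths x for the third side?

163 ≤ x < 196 cm

Triangle inequality alone gives 126 < x < 196.
The perimeter condition gives x ≥ 359 − 35 − 161 = 163.
Intersecting the two: 163 ≤ x < 196.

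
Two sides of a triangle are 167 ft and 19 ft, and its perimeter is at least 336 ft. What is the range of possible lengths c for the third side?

150 ≤ c < 186 ft

Triangle inequality alone gives 148 < c < 186.
The perimeter condition gives c ≥ 336 − 167 − 19 = 150.
Intersecting the two: 150 ≤ c < 186.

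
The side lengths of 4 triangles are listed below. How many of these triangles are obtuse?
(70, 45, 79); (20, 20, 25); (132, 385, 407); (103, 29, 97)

1

(70,45,79): 45²+70² = 6925 > 6241 = 79² → acute
(20,20,25): 20²+20² = 800 > 625 = 25² → acute
(132,385,407): 132²+385² = 165649 = 407² → right
(103,29,97): 29²+97² = 10250 < 10609 = 103² → obtuse
1 of the 4 is obtuse.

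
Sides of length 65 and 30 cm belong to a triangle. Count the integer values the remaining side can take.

The third side lies in the open interval (35, 95).
Integers from 36 to 94 inclusive: 94 − 36 + 1 = 59.

59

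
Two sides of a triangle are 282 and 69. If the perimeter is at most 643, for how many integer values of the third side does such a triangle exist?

79

Triangle inequality: 213 < x < 351. Perimeter ≤ 643 gives x ≤ 643 − 282 − 69 = 292.
So 213 < x ≤ 292; integers 214 through 292: 79 values.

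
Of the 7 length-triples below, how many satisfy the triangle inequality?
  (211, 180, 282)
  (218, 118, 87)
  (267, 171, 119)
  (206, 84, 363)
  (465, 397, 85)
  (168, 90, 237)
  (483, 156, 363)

5

(180,211,282): 180+211 > 282 → valid
(87,118,218): 87+118 ≤ 218 → not valid
(119,171,267): 119+171 > 267 → valid
(84,206,363): 84+206 ≤ 363 → not valid
(85,397,465): 85+397 > 465 → valid
(90,168,237): 90+168 > 237 → valid
(156,363,483): 156+363 > 483 → valid
5 of the 7 triples form a triangle.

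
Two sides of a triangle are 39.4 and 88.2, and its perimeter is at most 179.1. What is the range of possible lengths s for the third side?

Triangle inequality alone gives 48.8 < s < 127.6.
The perimeter condition gives s ≤ 179.1 − 39.4 − 88.2 = 51.5.
Intersecting the two: 48.8 < s ≤ 51.5.

48.8 < s ≤ 51.5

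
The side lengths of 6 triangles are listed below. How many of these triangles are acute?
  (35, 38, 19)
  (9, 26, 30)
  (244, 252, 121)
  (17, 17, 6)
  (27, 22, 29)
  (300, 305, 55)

(35,38,19): 19²+35² = 1586 > 1444 = 38² → acute
(9,26,30): 9²+26² = 757 < 900 = 30² → obtuse
(244,252,121): 121²+244² = 74177 > 63504 = 252² → acute
(17,17,6): 6²+17² = 325 > 289 = 17² → acute
(27,22,29): 22²+27² = 1213 > 841 = 29² → acute
(300,305,55): 55²+300² = 93025 = 305² → right
4 of the 6 are acute.

4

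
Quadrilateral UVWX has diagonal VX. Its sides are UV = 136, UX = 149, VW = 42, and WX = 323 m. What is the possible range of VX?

281 < VX < 285

From triangle UVX: |136 − 149| < VX < 136 + 149, i.e. 13 < VX < 285.
From triangle WVX: 281 < VX < 365.
Both must hold, so VX lies in the intersection.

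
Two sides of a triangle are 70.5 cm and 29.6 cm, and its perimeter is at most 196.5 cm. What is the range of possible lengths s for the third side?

40.9 < s ≤ 96.4

Triangle inequality alone gives 40.9 < s < 100.1.
The perimeter condition gives s ≤ 196.5 − 70.5 − 29.6 = 96.4.
Intersecting the two: 40.9 < s ≤ 96.4.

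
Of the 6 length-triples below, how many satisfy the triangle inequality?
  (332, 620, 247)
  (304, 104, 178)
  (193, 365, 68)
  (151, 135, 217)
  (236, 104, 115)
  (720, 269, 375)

1

(247,332,620): 247+332 ≤ 620 → not valid
(104,178,304): 104+178 ≤ 304 → not valid
(68,193,365): 68+193 ≤ 365 → not valid
(135,151,217): 135+151 > 217 → valid
(104,115,236): 104+115 ≤ 236 → not valid
(269,375,720): 269+375 ≤ 720 → not valid
1 of the 6 triples forms a triangle.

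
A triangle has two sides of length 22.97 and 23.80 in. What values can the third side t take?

0.83 < t < 46.77

By the triangle inequality, t must be less than 22.97 + 23.80 = 46.77 and greater than |22.97 − 23.80| = 0.83.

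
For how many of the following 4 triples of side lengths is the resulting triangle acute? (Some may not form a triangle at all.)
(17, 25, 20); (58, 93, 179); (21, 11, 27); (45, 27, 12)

1

(17,25,20): 17²+20² = 689 > 625 = 25² → acute
(58,93,179): 58+93 ≤ 179, not a triangle
(21,11,27): 11²+21² = 562 < 729 = 27² → obtuse
(45,27,12): 12+27 ≤ 45, not a triangle
1 of the 4 is acute.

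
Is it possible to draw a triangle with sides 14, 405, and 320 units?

The longest side is 405, but the other two sum to only 334.
334 < 405, so the triangle inequality fails.

No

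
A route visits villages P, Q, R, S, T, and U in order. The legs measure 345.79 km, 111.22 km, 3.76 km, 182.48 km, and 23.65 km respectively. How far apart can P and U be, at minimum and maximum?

The maximum is all hops collinear in one direction: 345.79 + 111.22 + 3.76 + 182.48 + 23.65 = 666.90.
The longest hop is 345.79; the others sum to 321.11. Folding the others back against it leaves at least 345.79 − 321.11 = 24.68.

24.68 ≤ PU ≤ 666.90 km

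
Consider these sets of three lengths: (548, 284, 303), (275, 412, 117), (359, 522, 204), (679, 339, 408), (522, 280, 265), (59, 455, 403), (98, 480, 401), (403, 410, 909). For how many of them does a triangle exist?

(284,303,548): 284+303 > 548 → valid
(117,275,412): 117+275 ≤ 412 → not valid
(204,359,522): 204+359 > 522 → valid
(339,408,679): 339+408 > 679 → valid
(265,280,522): 265+280 > 522 → valid
(59,403,455): 59+403 > 455 → valid
(98,401,480): 98+401 > 480 → valid
(403,410,909): 403+410 ≤ 909 → not valid
6 of the 8 triples form a triangle.

6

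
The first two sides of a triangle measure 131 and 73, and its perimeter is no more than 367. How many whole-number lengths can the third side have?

105

Triangle inequality: 58 < x < 204. Perimeter ≤ 367 gives x ≤ 367 − 131 − 73 = 163.
So 58 < x ≤ 163; integers 59 through 163: 105 values.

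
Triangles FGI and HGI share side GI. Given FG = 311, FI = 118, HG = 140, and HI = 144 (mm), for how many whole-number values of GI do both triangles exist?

90

From triangle FGI: 193 < GI < 429.
From triangle HGI: 4 < GI < 284.
Intersection: 193 < GI < 284, so integers 194 through 283: 90 values.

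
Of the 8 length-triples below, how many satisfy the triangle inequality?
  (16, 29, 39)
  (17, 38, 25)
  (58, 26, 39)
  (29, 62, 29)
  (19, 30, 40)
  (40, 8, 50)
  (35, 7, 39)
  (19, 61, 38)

(16,29,39): 16+29 > 39 → valid
(17,25,38): 17+25 > 38 → valid
(26,39,58): 26+39 > 58 → valid
(29,29,62): 29+29 ≤ 62 → not valid
(19,30,40): 19+30 > 40 → valid
(8,40,50): 8+40 ≤ 50 → not valid
(7,35,39): 7+35 > 39 → valid
(19,38,61): 19+38 ≤ 61 → not valid
5 of the 8 triples form a triangle.

5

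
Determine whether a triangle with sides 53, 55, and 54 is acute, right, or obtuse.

Compare the square of the longest side to the sum of squares of the other two: 53² + 54² = 5725 > 3025 = 55².

acute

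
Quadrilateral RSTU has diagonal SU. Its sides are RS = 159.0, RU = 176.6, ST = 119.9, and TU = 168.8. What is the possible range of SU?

48.9 < SU < 288.7

From triangle RSU: |159.0 − 176.6| < SU < 159.0 + 176.6, i.e. 17.6 < SU < 335.6.
From triangle TSU: 48.9 < SU < 288.7.
Both must hold, so SU lies in the intersection.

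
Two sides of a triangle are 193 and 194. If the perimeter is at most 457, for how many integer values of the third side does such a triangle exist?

69

Triangle inequality: 1 < x < 387. Perimeter ≤ 457 gives x ≤ 457 − 193 − 194 = 70.
So 1 < x ≤ 70; integers 2 through 70: 69 values.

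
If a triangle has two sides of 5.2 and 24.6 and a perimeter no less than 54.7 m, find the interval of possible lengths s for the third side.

24.9 ≤ s < 29.8 m

Triangle inequality alone gives 19.4 < s < 29.8.
The perimeter condition gives s ≥ 54.7 − 5.2 − 24.6 = 24.9.
Intersecting the two: 24.9 ≤ s < 29.8.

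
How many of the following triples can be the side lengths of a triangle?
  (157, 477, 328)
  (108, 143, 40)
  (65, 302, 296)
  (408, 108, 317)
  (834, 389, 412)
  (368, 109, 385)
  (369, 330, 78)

6

(157,328,477): 157+328 > 477 → valid
(40,108,143): 40+108 > 143 → valid
(65,296,302): 65+296 > 302 → valid
(108,317,408): 108+317 > 408 → valid
(389,412,834): 389+412 ≤ 834 → not valid
(109,368,385): 109+368 > 385 → valid
(78,330,369): 78+330 > 369 → valid
6 of the 7 triples form a triangle.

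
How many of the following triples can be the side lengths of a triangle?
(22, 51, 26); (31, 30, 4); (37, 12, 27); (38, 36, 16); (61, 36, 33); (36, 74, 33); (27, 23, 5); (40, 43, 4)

6

(22,26,51): 22+26 ≤ 51 → not valid
(4,30,31): 4+30 > 31 → valid
(12,27,37): 12+27 > 37 → valid
(16,36,38): 16+36 > 38 → valid
(33,36,61): 33+36 > 61 → valid
(33,36,74): 33+36 ≤ 74 → not valid
(5,23,27): 5+23 > 27 → valid
(4,40,43): 4+40 > 43 → valid
6 of the 8 triples form a triangle.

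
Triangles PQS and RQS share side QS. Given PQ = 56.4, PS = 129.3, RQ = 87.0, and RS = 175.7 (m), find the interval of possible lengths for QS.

88.7 < QS < 185.7

From triangle PQS: |56.4 − 129.3| < QS < 56.4 + 129.3, i.e. 72.9 < QS < 185.7.
From triangle RQS: 88.7 < QS < 262.7.
Both must hold, so QS lies in the intersection.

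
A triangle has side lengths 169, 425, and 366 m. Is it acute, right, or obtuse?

obtuse

Compare the square of the longest side to the sum of squares of the other two: 169² + 366² = 162517 < 180625 = 425².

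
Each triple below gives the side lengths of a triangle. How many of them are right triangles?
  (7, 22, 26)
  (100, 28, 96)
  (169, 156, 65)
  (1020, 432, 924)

(7,22,26): 7²+22² = 533 < 676 = 26² → obtuse
(100,28,96): 28²+96² = 10000 = 100² → right
(169,156,65): 65²+156² = 28561 = 169² → right
(1020,432,924): 432²+924² = 1040400 = 1020² → right
3 of the 4 are right.

3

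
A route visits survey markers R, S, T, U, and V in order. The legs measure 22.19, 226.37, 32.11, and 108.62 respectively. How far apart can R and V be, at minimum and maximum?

63.45 ≤ RV ≤ 389.29

The maximum is all hops collinear in one direction: 22.19 + 226.37 + 32.11 + 108.62 = 389.29.
The longest hop is 226.37; the others sum to 162.92. Folding the others back against it leaves at least 226.37 − 162.92 = 63.45.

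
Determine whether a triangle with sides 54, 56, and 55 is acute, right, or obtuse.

Compare the square of the longest side to the sum of squares of the other two: 54² + 55² = 5941 > 3136 = 56².

acute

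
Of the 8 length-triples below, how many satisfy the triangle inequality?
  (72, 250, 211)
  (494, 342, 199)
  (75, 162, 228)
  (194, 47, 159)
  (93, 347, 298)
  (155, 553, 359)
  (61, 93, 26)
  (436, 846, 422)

6

(72,211,250): 72+211 > 250 → valid
(199,342,494): 199+342 > 494 → valid
(75,162,228): 75+162 > 228 → valid
(47,159,194): 47+159 > 194 → valid
(93,298,347): 93+298 > 347 → valid
(155,359,553): 155+359 ≤ 553 → not valid
(26,61,93): 26+61 ≤ 93 → not valid
(422,436,846): 422+436 > 846 → valid
6 of the 8 triples form a triangle.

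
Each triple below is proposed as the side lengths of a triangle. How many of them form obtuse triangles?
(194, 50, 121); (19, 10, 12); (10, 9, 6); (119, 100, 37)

2

(194,50,121): 50+121 ≤ 194, not a triangle
(19,10,12): 10²+12² = 244 < 361 = 19² → obtuse
(10,9,6): 6²+9² = 117 > 100 = 10² → acute
(119,100,37): 37²+100² = 11369 < 14161 = 119² → obtuse
2 of the 4 are obtuse.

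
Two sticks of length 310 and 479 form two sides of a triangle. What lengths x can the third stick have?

169 < x < 789

By the triangle inequality, x must be less than 310 + 479 = 789 and greater than |310 − 479| = 169.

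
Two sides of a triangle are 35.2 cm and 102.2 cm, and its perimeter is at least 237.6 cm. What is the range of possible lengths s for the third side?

Triangle inequality alone gives 67.0 < s < 137.4.
The perimeter condition gives s ≥ 237.6 − 35.2 − 102.2 = 100.2.
Intersecting the two: 100.2 ≤ s < 137.4.

100.2 ≤ s < 137.4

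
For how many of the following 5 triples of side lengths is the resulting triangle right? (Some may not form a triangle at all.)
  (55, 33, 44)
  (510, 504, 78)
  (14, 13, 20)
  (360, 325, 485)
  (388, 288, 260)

(55,33,44): 33²+44² = 3025 = 55² → right
(510,504,78): 78²+504² = 260100 = 510² → right
(14,13,20): 13²+14² = 365 < 400 = 20² → obtuse
(360,325,485): 325²+360² = 235225 = 485² → right
(388,288,260): 260²+288² = 150544 = 388² → right
4 of the 5 are right.

4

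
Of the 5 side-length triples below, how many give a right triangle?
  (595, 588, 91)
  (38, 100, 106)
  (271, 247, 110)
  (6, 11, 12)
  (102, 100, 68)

(595,588,91): 91²+588² = 354025 = 595² → right
(38,100,106): 38²+100² = 11444 > 11236 = 106² → acute
(271,247,110): 110²+247² = 73109 < 73441 = 271² → obtuse
(6,11,12): 6²+11² = 157 > 144 = 12² → acute
(102,100,68): 68²+100² = 14624 > 10404 = 102² → acute
1 of the 5 is right.

1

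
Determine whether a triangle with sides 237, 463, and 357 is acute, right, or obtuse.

Compare the square of the longest side to the sum of squares of the other two: 237² + 357² = 183618 < 214369 = 463².

obtuse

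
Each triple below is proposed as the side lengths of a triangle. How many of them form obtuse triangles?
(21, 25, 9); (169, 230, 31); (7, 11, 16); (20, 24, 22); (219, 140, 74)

2

(21,25,9): 9²+21² = 522 < 625 = 25² → obtuse
(169,230,31): 31+169 ≤ 230, not a triangle
(7,11,16): 7²+11² = 170 < 256 = 16² → obtuse
(20,24,22): 20²+22² = 884 > 576 = 24² → acute
(219,140,74): 74+140 ≤ 219, not a triangle
2 of the 5 are obtuse.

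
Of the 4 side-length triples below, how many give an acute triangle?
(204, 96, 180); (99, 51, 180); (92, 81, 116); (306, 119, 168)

1

(204,96,180): 96²+180² = 41616 = 204² → right
(99,51,180): 51+99 ≤ 180, not a triangle
(92,81,116): 81²+92² = 15025 > 13456 = 116² → acute
(306,119,168): 119+168 ≤ 306, not a triangle
1 of the 4 is acute.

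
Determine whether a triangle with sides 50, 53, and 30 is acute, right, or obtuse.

acute

Compare the square of the longest side to the sum of squares of the other two: 30² + 50² = 3400 > 2809 = 53².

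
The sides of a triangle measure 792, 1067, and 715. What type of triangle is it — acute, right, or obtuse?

Compare the square of the longest side to the sum of squares of the other two: 715² + 792² = 1138489 = 1067².

right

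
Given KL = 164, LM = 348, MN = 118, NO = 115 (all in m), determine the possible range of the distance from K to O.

0 ≤ KO ≤ 745 m

The maximum is all hops collinear in one direction: 164 + 348 + 118 + 115 = 745.
The longest hop is 348; the others sum to 397. Since 348 ≤ 397, the path can fold back on itself completely, so the minimum distance is 0.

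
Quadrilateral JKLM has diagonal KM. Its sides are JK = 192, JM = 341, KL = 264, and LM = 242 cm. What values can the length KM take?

149 < KM < 506

From triangle JKM: |192 − 341| < KM < 192 + 341, i.e. 149 < KM < 533.
From triangle LKM: 22 < KM < 506.
Both must hold, so KM lies in the intersection.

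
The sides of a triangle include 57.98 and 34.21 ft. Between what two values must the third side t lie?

23.77 < t < 92.19 (ft)

By the triangle inequality, t must be less than 57.98 + 34.21 = 92.19 and greater than |57.98 − 34.21| = 23.77.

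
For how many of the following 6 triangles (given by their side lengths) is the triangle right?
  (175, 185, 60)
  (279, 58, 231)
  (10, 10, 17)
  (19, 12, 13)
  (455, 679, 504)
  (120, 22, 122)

(175,185,60): 60²+175² = 34225 = 185² → right
(279,58,231): 58²+231² = 56725 < 77841 = 279² → obtuse
(10,10,17): 10²+10² = 200 < 289 = 17² → obtuse
(19,12,13): 12²+13² = 313 < 361 = 19² → obtuse
(455,679,504): 455²+504² = 461041 = 679² → right
(120,22,122): 22²+120² = 14884 = 122² → right
3 of the 6 are right.

3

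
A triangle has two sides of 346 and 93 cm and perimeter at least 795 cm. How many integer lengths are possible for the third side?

Triangle inequality: 253 < x < 439. Perimeter ≥ 795 gives x ≥ 795 − 346 − 93 = 356.
So 356 ≤ x < 439; integers 356 through 438: 83 values.

83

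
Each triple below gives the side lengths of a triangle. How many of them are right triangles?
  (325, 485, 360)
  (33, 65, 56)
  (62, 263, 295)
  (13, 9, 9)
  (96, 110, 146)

3

(325,485,360): 325²+360² = 235225 = 485² → right
(33,65,56): 33²+56² = 4225 = 65² → right
(62,263,295): 62²+263² = 73013 < 87025 = 295² → obtuse
(13,9,9): 9²+9² = 162 < 169 = 13² → obtuse
(96,110,146): 96²+110² = 21316 = 146² → right
3 of the 5 are right.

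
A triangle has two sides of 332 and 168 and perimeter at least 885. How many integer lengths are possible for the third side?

Triangle inequality: 164 < x < 500. Perimeter ≥ 885 gives x ≥ 885 − 332 − 168 = 385.
So 385 ≤ x < 500; integers 385 through 499: 115 values.

115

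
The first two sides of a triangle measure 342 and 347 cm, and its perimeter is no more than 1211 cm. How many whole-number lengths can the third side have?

Triangle inequality: 5 < x < 689. Perimeter ≤ 1211 gives x ≤ 1211 − 342 − 347 = 522.
So 5 < x ≤ 522; integers 6 through 522: 517 values.

517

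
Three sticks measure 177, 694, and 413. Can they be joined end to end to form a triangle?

No

The longest side is 694, but the other two sum to only 590.
590 < 694, so the triangle inequality fails.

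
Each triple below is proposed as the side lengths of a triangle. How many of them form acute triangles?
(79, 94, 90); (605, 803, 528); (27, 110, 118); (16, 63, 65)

(79,94,90): 79²+90² = 14341 > 8836 = 94² → acute
(605,803,528): 528²+605² = 644809 = 803² → right
(27,110,118): 27²+110² = 12829 < 13924 = 118² → obtuse
(16,63,65): 16²+63² = 4225 = 65² → right
1 of the 4 is acute.

1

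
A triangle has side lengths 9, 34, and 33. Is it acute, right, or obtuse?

acute

Compare the square of the longest side to the sum of squares of the other two: 9² + 33² = 1170 > 1156 = 34².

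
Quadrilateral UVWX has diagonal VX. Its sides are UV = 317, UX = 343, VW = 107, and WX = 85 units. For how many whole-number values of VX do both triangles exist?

From triangle UVX: 26 < VX < 660.
From triangle WVX: 22 < VX < 192.
Intersection: 26 < VX < 192, so integers 27 through 191: 165 values.

165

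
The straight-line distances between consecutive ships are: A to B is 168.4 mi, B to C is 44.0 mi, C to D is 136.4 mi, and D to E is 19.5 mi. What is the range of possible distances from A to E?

The maximum is all hops collinear in one direction: 168.4 + 44.0 + 136.4 + 19.5 = 368.3.
The longest hop is 168.4; the others sum to 199.9. Since 168.4 ≤ 199.9, the path can fold back on itself completely, so the minimum distance is 0.

0 ≤ AE ≤ 368.3 mi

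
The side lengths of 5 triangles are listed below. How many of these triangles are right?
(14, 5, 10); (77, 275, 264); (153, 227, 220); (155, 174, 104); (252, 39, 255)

(14,5,10): 5²+10² = 125 < 196 = 14² → obtuse
(77,275,264): 77²+264² = 75625 = 275² → right
(153,227,220): 153²+220² = 71809 > 51529 = 227² → acute
(155,174,104): 104²+155² = 34841 > 30276 = 174² → acute
(252,39,255): 39²+252² = 65025 = 255² → right
2 of the 5 are right.

2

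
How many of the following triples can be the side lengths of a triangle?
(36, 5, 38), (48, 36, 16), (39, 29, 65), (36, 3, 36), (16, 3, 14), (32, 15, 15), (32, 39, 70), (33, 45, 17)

(5,36,38): 5+36 > 38 → valid
(16,36,48): 16+36 > 48 → valid
(29,39,65): 29+39 > 65 → valid
(3,36,36): 3+36 > 36 → valid
(3,14,16): 3+14 > 16 → valid
(15,15,32): 15+15 ≤ 32 → not valid
(32,39,70): 32+39 > 70 → valid
(17,33,45): 17+33 > 45 → valid
7 of the 8 triples form a triangle.

7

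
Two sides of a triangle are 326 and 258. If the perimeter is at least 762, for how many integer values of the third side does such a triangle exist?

406

Triangle inequality: 68 < x < 584. Perimeter ≥ 762 gives x ≥ 762 − 326 − 258 = 178.
So 178 ≤ x < 584; integers 178 through 583: 406 values.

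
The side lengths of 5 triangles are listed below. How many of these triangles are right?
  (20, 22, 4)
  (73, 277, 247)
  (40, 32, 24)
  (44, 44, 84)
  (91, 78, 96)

1

(20,22,4): 4²+20² = 416 < 484 = 22² → obtuse
(73,277,247): 73²+247² = 66338 < 76729 = 277² → obtuse
(40,32,24): 24²+32² = 1600 = 40² → right
(44,44,84): 44²+44² = 3872 < 7056 = 84² → obtuse
(91,78,96): 78²+91² = 14365 > 9216 = 96² → acute
1 of the 5 is right.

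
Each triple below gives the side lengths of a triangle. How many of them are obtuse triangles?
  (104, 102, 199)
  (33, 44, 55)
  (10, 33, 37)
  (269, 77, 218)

3

(104,102,199): 102²+104² = 21220 < 39601 = 199² → obtuse
(33,44,55): 33²+44² = 3025 = 55² → right
(10,33,37): 10²+33² = 1189 < 1369 = 37² → obtuse
(269,77,218): 77²+218² = 53453 < 72361 = 269² → obtuse
3 of the 4 are obtuse.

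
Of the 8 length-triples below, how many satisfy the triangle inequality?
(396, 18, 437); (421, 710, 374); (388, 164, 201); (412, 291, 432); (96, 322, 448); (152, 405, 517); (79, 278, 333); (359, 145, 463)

(18,396,437): 18+396 ≤ 437 → not valid
(374,421,710): 374+421 > 710 → valid
(164,201,388): 164+201 ≤ 388 → not valid
(291,412,432): 291+412 > 432 → valid
(96,322,448): 96+322 ≤ 448 → not valid
(152,405,517): 152+405 > 517 → valid
(79,278,333): 79+278 > 333 → valid
(145,359,463): 145+359 > 463 → valid
5 of the 8 triples form a triangle.

5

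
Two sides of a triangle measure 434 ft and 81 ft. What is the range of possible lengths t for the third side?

353 < t < 515 (ft)

By the triangle inequality, t must be less than 434 + 81 = 515 and greater than |434 − 81| = 353.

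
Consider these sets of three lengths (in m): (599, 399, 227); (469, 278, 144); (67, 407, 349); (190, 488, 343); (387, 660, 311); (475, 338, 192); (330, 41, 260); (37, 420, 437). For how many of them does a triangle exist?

(227,399,599): 227+399 > 599 → valid
(144,278,469): 144+278 ≤ 469 → not valid
(67,349,407): 67+349 > 407 → valid
(190,343,488): 190+343 > 488 → valid
(311,387,660): 311+387 > 660 → valid
(192,338,475): 192+338 > 475 → valid
(41,260,330): 41+260 ≤ 330 → not valid
(37,420,437): 37+420 > 437 → valid
6 of the 8 triples form a triangle.

6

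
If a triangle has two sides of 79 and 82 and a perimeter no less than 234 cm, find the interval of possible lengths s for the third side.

73 ≤ s < 161 cm

Triangle inequality alone gives 3 < s < 161.
The perimeter condition gives s ≥ 234 − 79 − 82 = 73.
Intersecting the two: 73 ≤ s < 161.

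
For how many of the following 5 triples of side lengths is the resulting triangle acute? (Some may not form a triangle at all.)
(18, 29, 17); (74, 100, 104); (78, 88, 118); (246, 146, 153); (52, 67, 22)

(18,29,17): 17²+18² = 613 < 841 = 29² → obtuse
(74,100,104): 74²+100² = 15476 > 10816 = 104² → acute
(78,88,118): 78²+88² = 13828 < 13924 = 118² → obtuse
(246,146,153): 146²+153² = 44725 < 60516 = 246² → obtuse
(52,67,22): 22²+52² = 3188 < 4489 = 67² → obtuse
1 of the 5 is acute.

1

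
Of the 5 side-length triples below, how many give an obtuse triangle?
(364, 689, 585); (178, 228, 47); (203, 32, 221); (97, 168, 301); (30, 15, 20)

(364,689,585): 364²+585² = 474721 = 689² → right
(178,228,47): 47+178 ≤ 228, not a triangle
(203,32,221): 32²+203² = 42233 < 48841 = 221² → obtuse
(97,168,301): 97+168 ≤ 301, not a triangle
(30,15,20): 15²+20² = 625 < 900 = 30² → obtuse
2 of the 5 are obtuse.

2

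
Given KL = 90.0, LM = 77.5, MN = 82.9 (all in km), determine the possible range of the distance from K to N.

0 ≤ KN ≤ 250.4 km

The maximum is all hops collinear in one direction: 90.0 + 77.5 + 82.9 = 250.4.
The longest hop is 90.0; the others sum to 160.4. Since 90.0 ≤ 160.4, the path can fold back on itself completely, so the minimum distance is 0.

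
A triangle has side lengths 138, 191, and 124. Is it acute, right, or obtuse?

Compare the square of the longest side to the sum of squares of the other two: 124² + 138² = 34420 < 36481 = 191².

obtuse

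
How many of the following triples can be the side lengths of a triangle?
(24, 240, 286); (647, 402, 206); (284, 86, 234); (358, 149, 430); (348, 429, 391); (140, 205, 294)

(24,240,286): 24+240 ≤ 286 → not valid
(206,402,647): 206+402 ≤ 647 → not valid
(86,234,284): 86+234 > 284 → valid
(149,358,430): 149+358 > 430 → valid
(348,391,429): 348+391 > 429 → valid
(140,205,294): 140+205 > 294 → valid
4 of the 6 triples form a triangle.

4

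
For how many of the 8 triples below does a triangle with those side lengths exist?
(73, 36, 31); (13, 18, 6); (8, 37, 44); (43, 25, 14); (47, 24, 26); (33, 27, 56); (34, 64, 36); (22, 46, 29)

(31,36,73): 31+36 ≤ 73 → not valid
(6,13,18): 6+13 > 18 → valid
(8,37,44): 8+37 > 44 → valid
(14,25,43): 14+25 ≤ 43 → not valid
(24,26,47): 24+26 > 47 → valid
(27,33,56): 27+33 > 56 → valid
(34,36,64): 34+36 > 64 → valid
(22,29,46): 22+29 > 46 → valid
6 of the 8 triples form a triangle.

6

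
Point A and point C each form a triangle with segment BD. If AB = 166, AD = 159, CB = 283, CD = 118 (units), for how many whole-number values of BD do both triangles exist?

From triangle ABD: 7 < BD < 325.
From triangle CBD: 165 < BD < 401.
Intersection: 165 < BD < 325, so integers 166 through 324: 159 values.

159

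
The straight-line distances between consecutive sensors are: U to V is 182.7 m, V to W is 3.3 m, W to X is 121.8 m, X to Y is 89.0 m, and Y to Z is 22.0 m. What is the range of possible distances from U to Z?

The maximum is all hops collinear in one direction: 182.7 + 3.3 + 121.8 + 89.0 + 22.0 = 418.8.
The longest hop is 182.7; the others sum to 236.1. Since 182.7 ≤ 236.1, the path can fold back on itself completely, so the minimum distance is 0.

0 ≤ UZ ≤ 418.8 m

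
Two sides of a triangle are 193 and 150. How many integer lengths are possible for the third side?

299

The third side lies in the open interval (43, 343).
Integers from 44 to 342 inclusive: 342 − 44 + 1 = 299.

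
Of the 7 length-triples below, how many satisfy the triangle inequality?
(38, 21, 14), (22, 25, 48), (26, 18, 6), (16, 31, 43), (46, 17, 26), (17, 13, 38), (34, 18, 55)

(14,21,38): 14+21 ≤ 38 → not valid
(22,25,48): 22+25 ≤ 48 → not valid
(6,18,26): 6+18 ≤ 26 → not valid
(16,31,43): 16+31 > 43 → valid
(17,26,46): 17+26 ≤ 46 → not valid
(13,17,38): 13+17 ≤ 38 → not valid
(18,34,55): 18+34 ≤ 55 → not valid
1 of the 7 triples forms a triangle.

1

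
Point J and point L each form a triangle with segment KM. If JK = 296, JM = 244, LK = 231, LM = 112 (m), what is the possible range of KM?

From triangle JKM: |296 − 244| < KM < 296 + 244, i.e. 52 < KM < 540.
From triangle LKM: 119 < KM < 343.
Both must hold, so KM lies in the intersection.

119 < KM < 343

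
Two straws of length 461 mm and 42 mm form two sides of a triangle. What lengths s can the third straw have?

419 < s < 503

By the triangle inequality, s must be less than 461 + 42 = 503 and greater than |461 − 42| = 419.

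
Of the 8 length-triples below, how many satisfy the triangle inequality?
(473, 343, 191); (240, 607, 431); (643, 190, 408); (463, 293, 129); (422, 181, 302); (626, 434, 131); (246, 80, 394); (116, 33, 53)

3

(191,343,473): 191+343 > 473 → valid
(240,431,607): 240+431 > 607 → valid
(190,408,643): 190+408 ≤ 643 → not valid
(129,293,463): 129+293 ≤ 463 → not valid
(181,302,422): 181+302 > 422 → valid
(131,434,626): 131+434 ≤ 626 → not valid
(80,246,394): 80+246 ≤ 394 → not valid
(33,53,116): 33+53 ≤ 116 → not valid
3 of the 8 triples form a triangle.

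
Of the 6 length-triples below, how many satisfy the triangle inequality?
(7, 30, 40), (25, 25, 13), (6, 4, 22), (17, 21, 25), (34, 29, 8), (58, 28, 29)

3

(7,30,40): 7+30 ≤ 40 → not valid
(13,25,25): 13+25 > 25 → valid
(4,6,22): 4+6 ≤ 22 → not valid
(17,21,25): 17+21 > 25 → valid
(8,29,34): 8+29 > 34 → valid
(28,29,58): 28+29 ≤ 58 → not valid
3 of the 6 triples form a triangle.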